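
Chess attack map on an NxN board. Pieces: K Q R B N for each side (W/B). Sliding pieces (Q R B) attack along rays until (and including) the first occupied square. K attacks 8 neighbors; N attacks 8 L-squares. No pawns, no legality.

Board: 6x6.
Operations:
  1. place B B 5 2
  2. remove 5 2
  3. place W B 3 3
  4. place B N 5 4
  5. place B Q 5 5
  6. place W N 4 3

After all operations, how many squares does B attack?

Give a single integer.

Answer: 9

Derivation:
Op 1: place BB@(5,2)
Op 2: remove (5,2)
Op 3: place WB@(3,3)
Op 4: place BN@(5,4)
Op 5: place BQ@(5,5)
Op 6: place WN@(4,3)
Per-piece attacks for B:
  BN@(5,4): attacks (3,5) (4,2) (3,3)
  BQ@(5,5): attacks (5,4) (4,5) (3,5) (2,5) (1,5) (0,5) (4,4) (3,3) [ray(0,-1) blocked at (5,4); ray(-1,-1) blocked at (3,3)]
Union (9 distinct): (0,5) (1,5) (2,5) (3,3) (3,5) (4,2) (4,4) (4,5) (5,4)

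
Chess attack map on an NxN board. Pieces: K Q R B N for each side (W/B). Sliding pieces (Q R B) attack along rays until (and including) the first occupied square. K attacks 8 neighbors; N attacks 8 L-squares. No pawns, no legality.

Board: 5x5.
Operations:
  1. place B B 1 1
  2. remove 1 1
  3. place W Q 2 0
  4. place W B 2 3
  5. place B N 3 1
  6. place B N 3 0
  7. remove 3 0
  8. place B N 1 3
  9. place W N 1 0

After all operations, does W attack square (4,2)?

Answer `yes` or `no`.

Op 1: place BB@(1,1)
Op 2: remove (1,1)
Op 3: place WQ@(2,0)
Op 4: place WB@(2,3)
Op 5: place BN@(3,1)
Op 6: place BN@(3,0)
Op 7: remove (3,0)
Op 8: place BN@(1,3)
Op 9: place WN@(1,0)
Per-piece attacks for W:
  WN@(1,0): attacks (2,2) (3,1) (0,2)
  WQ@(2,0): attacks (2,1) (2,2) (2,3) (3,0) (4,0) (1,0) (3,1) (1,1) (0,2) [ray(0,1) blocked at (2,3); ray(-1,0) blocked at (1,0); ray(1,1) blocked at (3,1)]
  WB@(2,3): attacks (3,4) (3,2) (4,1) (1,4) (1,2) (0,1)
W attacks (4,2): no

Answer: no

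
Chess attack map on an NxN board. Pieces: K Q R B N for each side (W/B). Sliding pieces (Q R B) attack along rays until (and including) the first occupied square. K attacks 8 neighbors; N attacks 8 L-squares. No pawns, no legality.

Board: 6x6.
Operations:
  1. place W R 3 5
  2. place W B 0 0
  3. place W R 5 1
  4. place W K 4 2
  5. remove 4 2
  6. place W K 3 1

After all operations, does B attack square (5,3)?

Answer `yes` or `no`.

Op 1: place WR@(3,5)
Op 2: place WB@(0,0)
Op 3: place WR@(5,1)
Op 4: place WK@(4,2)
Op 5: remove (4,2)
Op 6: place WK@(3,1)
Per-piece attacks for B:
B attacks (5,3): no

Answer: no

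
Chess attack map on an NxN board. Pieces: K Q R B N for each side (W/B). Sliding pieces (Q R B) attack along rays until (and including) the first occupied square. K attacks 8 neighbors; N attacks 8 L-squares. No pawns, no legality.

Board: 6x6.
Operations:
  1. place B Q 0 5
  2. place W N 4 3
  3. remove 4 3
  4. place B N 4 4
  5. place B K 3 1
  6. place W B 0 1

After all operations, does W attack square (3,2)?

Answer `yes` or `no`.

Op 1: place BQ@(0,5)
Op 2: place WN@(4,3)
Op 3: remove (4,3)
Op 4: place BN@(4,4)
Op 5: place BK@(3,1)
Op 6: place WB@(0,1)
Per-piece attacks for W:
  WB@(0,1): attacks (1,2) (2,3) (3,4) (4,5) (1,0)
W attacks (3,2): no

Answer: no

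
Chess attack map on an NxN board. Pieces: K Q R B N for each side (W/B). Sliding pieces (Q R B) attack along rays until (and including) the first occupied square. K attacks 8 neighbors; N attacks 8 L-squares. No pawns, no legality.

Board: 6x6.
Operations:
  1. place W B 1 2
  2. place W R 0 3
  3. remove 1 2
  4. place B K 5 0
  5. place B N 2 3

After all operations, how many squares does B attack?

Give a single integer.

Op 1: place WB@(1,2)
Op 2: place WR@(0,3)
Op 3: remove (1,2)
Op 4: place BK@(5,0)
Op 5: place BN@(2,3)
Per-piece attacks for B:
  BN@(2,3): attacks (3,5) (4,4) (1,5) (0,4) (3,1) (4,2) (1,1) (0,2)
  BK@(5,0): attacks (5,1) (4,0) (4,1)
Union (11 distinct): (0,2) (0,4) (1,1) (1,5) (3,1) (3,5) (4,0) (4,1) (4,2) (4,4) (5,1)

Answer: 11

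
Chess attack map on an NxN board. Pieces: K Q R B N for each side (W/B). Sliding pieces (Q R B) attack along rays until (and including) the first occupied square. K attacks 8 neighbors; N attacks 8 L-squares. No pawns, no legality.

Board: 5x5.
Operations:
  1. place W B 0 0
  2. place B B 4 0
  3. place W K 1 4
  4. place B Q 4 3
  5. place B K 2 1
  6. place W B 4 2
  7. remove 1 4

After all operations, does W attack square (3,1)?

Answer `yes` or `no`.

Answer: yes

Derivation:
Op 1: place WB@(0,0)
Op 2: place BB@(4,0)
Op 3: place WK@(1,4)
Op 4: place BQ@(4,3)
Op 5: place BK@(2,1)
Op 6: place WB@(4,2)
Op 7: remove (1,4)
Per-piece attacks for W:
  WB@(0,0): attacks (1,1) (2,2) (3,3) (4,4)
  WB@(4,2): attacks (3,3) (2,4) (3,1) (2,0)
W attacks (3,1): yes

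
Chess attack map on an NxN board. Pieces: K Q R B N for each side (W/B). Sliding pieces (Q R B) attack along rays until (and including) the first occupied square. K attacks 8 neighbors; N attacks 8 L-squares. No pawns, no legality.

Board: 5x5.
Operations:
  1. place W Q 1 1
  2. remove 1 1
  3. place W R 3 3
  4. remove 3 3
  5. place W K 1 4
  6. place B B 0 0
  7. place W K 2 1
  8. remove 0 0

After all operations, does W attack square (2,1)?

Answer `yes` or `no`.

Op 1: place WQ@(1,1)
Op 2: remove (1,1)
Op 3: place WR@(3,3)
Op 4: remove (3,3)
Op 5: place WK@(1,4)
Op 6: place BB@(0,0)
Op 7: place WK@(2,1)
Op 8: remove (0,0)
Per-piece attacks for W:
  WK@(1,4): attacks (1,3) (2,4) (0,4) (2,3) (0,3)
  WK@(2,1): attacks (2,2) (2,0) (3,1) (1,1) (3,2) (3,0) (1,2) (1,0)
W attacks (2,1): no

Answer: no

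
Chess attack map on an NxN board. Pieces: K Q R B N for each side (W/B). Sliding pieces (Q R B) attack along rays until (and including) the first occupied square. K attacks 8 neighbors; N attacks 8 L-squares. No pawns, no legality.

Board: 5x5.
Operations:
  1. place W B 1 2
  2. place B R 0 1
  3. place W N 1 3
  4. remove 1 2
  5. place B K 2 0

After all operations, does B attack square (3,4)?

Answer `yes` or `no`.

Op 1: place WB@(1,2)
Op 2: place BR@(0,1)
Op 3: place WN@(1,3)
Op 4: remove (1,2)
Op 5: place BK@(2,0)
Per-piece attacks for B:
  BR@(0,1): attacks (0,2) (0,3) (0,4) (0,0) (1,1) (2,1) (3,1) (4,1)
  BK@(2,0): attacks (2,1) (3,0) (1,0) (3,1) (1,1)
B attacks (3,4): no

Answer: no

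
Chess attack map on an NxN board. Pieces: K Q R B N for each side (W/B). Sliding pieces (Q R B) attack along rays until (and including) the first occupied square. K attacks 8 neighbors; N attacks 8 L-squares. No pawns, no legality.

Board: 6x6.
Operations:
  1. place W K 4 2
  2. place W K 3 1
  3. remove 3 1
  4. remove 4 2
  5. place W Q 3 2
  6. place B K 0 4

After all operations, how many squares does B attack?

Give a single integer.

Answer: 5

Derivation:
Op 1: place WK@(4,2)
Op 2: place WK@(3,1)
Op 3: remove (3,1)
Op 4: remove (4,2)
Op 5: place WQ@(3,2)
Op 6: place BK@(0,4)
Per-piece attacks for B:
  BK@(0,4): attacks (0,5) (0,3) (1,4) (1,5) (1,3)
Union (5 distinct): (0,3) (0,5) (1,3) (1,4) (1,5)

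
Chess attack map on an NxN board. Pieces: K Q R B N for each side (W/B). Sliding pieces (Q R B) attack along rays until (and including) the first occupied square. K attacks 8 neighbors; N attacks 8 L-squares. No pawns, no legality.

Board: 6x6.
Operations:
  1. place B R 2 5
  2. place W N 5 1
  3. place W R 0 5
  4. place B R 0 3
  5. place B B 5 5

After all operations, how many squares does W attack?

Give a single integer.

Answer: 7

Derivation:
Op 1: place BR@(2,5)
Op 2: place WN@(5,1)
Op 3: place WR@(0,5)
Op 4: place BR@(0,3)
Op 5: place BB@(5,5)
Per-piece attacks for W:
  WR@(0,5): attacks (0,4) (0,3) (1,5) (2,5) [ray(0,-1) blocked at (0,3); ray(1,0) blocked at (2,5)]
  WN@(5,1): attacks (4,3) (3,2) (3,0)
Union (7 distinct): (0,3) (0,4) (1,5) (2,5) (3,0) (3,2) (4,3)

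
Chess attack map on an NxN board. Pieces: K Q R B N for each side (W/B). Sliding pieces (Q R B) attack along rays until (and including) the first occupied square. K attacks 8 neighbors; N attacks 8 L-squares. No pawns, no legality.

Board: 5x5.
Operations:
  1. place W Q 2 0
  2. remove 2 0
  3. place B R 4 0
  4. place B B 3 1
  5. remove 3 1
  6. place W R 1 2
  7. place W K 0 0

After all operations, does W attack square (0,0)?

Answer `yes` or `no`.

Op 1: place WQ@(2,0)
Op 2: remove (2,0)
Op 3: place BR@(4,0)
Op 4: place BB@(3,1)
Op 5: remove (3,1)
Op 6: place WR@(1,2)
Op 7: place WK@(0,0)
Per-piece attacks for W:
  WK@(0,0): attacks (0,1) (1,0) (1,1)
  WR@(1,2): attacks (1,3) (1,4) (1,1) (1,0) (2,2) (3,2) (4,2) (0,2)
W attacks (0,0): no

Answer: no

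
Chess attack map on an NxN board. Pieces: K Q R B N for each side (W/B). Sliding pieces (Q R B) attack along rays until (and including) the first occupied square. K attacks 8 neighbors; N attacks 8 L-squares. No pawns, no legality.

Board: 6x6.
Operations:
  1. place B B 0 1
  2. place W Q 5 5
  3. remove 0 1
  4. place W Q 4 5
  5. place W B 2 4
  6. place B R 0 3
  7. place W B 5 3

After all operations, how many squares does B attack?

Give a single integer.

Answer: 10

Derivation:
Op 1: place BB@(0,1)
Op 2: place WQ@(5,5)
Op 3: remove (0,1)
Op 4: place WQ@(4,5)
Op 5: place WB@(2,4)
Op 6: place BR@(0,3)
Op 7: place WB@(5,3)
Per-piece attacks for B:
  BR@(0,3): attacks (0,4) (0,5) (0,2) (0,1) (0,0) (1,3) (2,3) (3,3) (4,3) (5,3) [ray(1,0) blocked at (5,3)]
Union (10 distinct): (0,0) (0,1) (0,2) (0,4) (0,5) (1,3) (2,3) (3,3) (4,3) (5,3)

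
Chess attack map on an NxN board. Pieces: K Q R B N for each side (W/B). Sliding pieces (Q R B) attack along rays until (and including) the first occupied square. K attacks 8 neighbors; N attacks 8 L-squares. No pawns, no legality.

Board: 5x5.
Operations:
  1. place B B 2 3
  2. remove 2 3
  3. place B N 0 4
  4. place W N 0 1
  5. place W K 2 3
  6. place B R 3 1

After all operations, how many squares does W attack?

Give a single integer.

Answer: 9

Derivation:
Op 1: place BB@(2,3)
Op 2: remove (2,3)
Op 3: place BN@(0,4)
Op 4: place WN@(0,1)
Op 5: place WK@(2,3)
Op 6: place BR@(3,1)
Per-piece attacks for W:
  WN@(0,1): attacks (1,3) (2,2) (2,0)
  WK@(2,3): attacks (2,4) (2,2) (3,3) (1,3) (3,4) (3,2) (1,4) (1,2)
Union (9 distinct): (1,2) (1,3) (1,4) (2,0) (2,2) (2,4) (3,2) (3,3) (3,4)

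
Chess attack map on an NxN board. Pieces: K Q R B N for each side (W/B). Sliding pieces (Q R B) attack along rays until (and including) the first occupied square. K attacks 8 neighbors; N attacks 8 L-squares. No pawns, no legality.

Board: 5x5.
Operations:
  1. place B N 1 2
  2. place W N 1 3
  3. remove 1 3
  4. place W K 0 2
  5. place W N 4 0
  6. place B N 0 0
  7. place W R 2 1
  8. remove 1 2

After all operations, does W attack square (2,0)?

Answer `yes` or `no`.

Op 1: place BN@(1,2)
Op 2: place WN@(1,3)
Op 3: remove (1,3)
Op 4: place WK@(0,2)
Op 5: place WN@(4,0)
Op 6: place BN@(0,0)
Op 7: place WR@(2,1)
Op 8: remove (1,2)
Per-piece attacks for W:
  WK@(0,2): attacks (0,3) (0,1) (1,2) (1,3) (1,1)
  WR@(2,1): attacks (2,2) (2,3) (2,4) (2,0) (3,1) (4,1) (1,1) (0,1)
  WN@(4,0): attacks (3,2) (2,1)
W attacks (2,0): yes

Answer: yes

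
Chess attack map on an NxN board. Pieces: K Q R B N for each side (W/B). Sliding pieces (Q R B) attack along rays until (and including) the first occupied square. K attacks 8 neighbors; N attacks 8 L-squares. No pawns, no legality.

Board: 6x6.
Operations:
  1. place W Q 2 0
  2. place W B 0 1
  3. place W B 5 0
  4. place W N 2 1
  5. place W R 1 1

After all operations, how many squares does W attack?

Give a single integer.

Op 1: place WQ@(2,0)
Op 2: place WB@(0,1)
Op 3: place WB@(5,0)
Op 4: place WN@(2,1)
Op 5: place WR@(1,1)
Per-piece attacks for W:
  WB@(0,1): attacks (1,2) (2,3) (3,4) (4,5) (1,0)
  WR@(1,1): attacks (1,2) (1,3) (1,4) (1,5) (1,0) (2,1) (0,1) [ray(1,0) blocked at (2,1); ray(-1,0) blocked at (0,1)]
  WQ@(2,0): attacks (2,1) (3,0) (4,0) (5,0) (1,0) (0,0) (3,1) (4,2) (5,3) (1,1) [ray(0,1) blocked at (2,1); ray(1,0) blocked at (5,0); ray(-1,1) blocked at (1,1)]
  WN@(2,1): attacks (3,3) (4,2) (1,3) (0,2) (4,0) (0,0)
  WB@(5,0): attacks (4,1) (3,2) (2,3) (1,4) (0,5)
Union (23 distinct): (0,0) (0,1) (0,2) (0,5) (1,0) (1,1) (1,2) (1,3) (1,4) (1,5) (2,1) (2,3) (3,0) (3,1) (3,2) (3,3) (3,4) (4,0) (4,1) (4,2) (4,5) (5,0) (5,3)

Answer: 23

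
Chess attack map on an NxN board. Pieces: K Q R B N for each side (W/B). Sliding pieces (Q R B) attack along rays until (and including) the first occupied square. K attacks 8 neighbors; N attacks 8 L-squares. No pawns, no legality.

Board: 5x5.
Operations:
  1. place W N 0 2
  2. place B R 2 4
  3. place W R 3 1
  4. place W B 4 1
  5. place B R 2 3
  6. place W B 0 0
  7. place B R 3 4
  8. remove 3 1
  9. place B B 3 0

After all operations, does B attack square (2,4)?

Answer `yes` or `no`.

Answer: yes

Derivation:
Op 1: place WN@(0,2)
Op 2: place BR@(2,4)
Op 3: place WR@(3,1)
Op 4: place WB@(4,1)
Op 5: place BR@(2,3)
Op 6: place WB@(0,0)
Op 7: place BR@(3,4)
Op 8: remove (3,1)
Op 9: place BB@(3,0)
Per-piece attacks for B:
  BR@(2,3): attacks (2,4) (2,2) (2,1) (2,0) (3,3) (4,3) (1,3) (0,3) [ray(0,1) blocked at (2,4)]
  BR@(2,4): attacks (2,3) (3,4) (1,4) (0,4) [ray(0,-1) blocked at (2,3); ray(1,0) blocked at (3,4)]
  BB@(3,0): attacks (4,1) (2,1) (1,2) (0,3) [ray(1,1) blocked at (4,1)]
  BR@(3,4): attacks (3,3) (3,2) (3,1) (3,0) (4,4) (2,4) [ray(0,-1) blocked at (3,0); ray(-1,0) blocked at (2,4)]
B attacks (2,4): yes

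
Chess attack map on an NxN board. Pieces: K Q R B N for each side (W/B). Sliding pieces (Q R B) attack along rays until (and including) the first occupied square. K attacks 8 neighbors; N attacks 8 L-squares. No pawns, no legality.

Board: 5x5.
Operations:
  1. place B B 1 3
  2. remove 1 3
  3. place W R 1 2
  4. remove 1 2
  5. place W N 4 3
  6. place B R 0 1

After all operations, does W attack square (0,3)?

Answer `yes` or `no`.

Answer: no

Derivation:
Op 1: place BB@(1,3)
Op 2: remove (1,3)
Op 3: place WR@(1,2)
Op 4: remove (1,2)
Op 5: place WN@(4,3)
Op 6: place BR@(0,1)
Per-piece attacks for W:
  WN@(4,3): attacks (2,4) (3,1) (2,2)
W attacks (0,3): no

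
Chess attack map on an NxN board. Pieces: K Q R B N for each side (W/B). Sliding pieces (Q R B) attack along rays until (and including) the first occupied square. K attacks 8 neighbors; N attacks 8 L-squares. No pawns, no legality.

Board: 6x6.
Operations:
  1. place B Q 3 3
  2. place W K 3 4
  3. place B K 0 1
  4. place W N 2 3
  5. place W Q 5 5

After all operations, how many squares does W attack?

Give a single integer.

Op 1: place BQ@(3,3)
Op 2: place WK@(3,4)
Op 3: place BK@(0,1)
Op 4: place WN@(2,3)
Op 5: place WQ@(5,5)
Per-piece attacks for W:
  WN@(2,3): attacks (3,5) (4,4) (1,5) (0,4) (3,1) (4,2) (1,1) (0,2)
  WK@(3,4): attacks (3,5) (3,3) (4,4) (2,4) (4,5) (4,3) (2,5) (2,3)
  WQ@(5,5): attacks (5,4) (5,3) (5,2) (5,1) (5,0) (4,5) (3,5) (2,5) (1,5) (0,5) (4,4) (3,3) [ray(-1,-1) blocked at (3,3)]
Union (20 distinct): (0,2) (0,4) (0,5) (1,1) (1,5) (2,3) (2,4) (2,5) (3,1) (3,3) (3,5) (4,2) (4,3) (4,4) (4,5) (5,0) (5,1) (5,2) (5,3) (5,4)

Answer: 20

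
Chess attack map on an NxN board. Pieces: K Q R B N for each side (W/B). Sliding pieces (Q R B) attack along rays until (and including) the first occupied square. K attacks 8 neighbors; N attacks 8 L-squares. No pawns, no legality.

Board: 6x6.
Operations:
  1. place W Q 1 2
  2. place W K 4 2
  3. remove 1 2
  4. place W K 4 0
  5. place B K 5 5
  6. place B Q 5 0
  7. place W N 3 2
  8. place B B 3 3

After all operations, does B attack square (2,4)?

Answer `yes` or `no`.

Op 1: place WQ@(1,2)
Op 2: place WK@(4,2)
Op 3: remove (1,2)
Op 4: place WK@(4,0)
Op 5: place BK@(5,5)
Op 6: place BQ@(5,0)
Op 7: place WN@(3,2)
Op 8: place BB@(3,3)
Per-piece attacks for B:
  BB@(3,3): attacks (4,4) (5,5) (4,2) (2,4) (1,5) (2,2) (1,1) (0,0) [ray(1,1) blocked at (5,5); ray(1,-1) blocked at (4,2)]
  BQ@(5,0): attacks (5,1) (5,2) (5,3) (5,4) (5,5) (4,0) (4,1) (3,2) [ray(0,1) blocked at (5,5); ray(-1,0) blocked at (4,0); ray(-1,1) blocked at (3,2)]
  BK@(5,5): attacks (5,4) (4,5) (4,4)
B attacks (2,4): yes

Answer: yes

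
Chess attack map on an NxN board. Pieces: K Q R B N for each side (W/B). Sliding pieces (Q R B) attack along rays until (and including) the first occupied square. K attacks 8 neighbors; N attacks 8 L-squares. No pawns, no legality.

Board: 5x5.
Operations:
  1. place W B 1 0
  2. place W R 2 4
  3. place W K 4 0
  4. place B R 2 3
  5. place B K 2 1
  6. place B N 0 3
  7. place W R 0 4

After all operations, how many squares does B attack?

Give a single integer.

Op 1: place WB@(1,0)
Op 2: place WR@(2,4)
Op 3: place WK@(4,0)
Op 4: place BR@(2,3)
Op 5: place BK@(2,1)
Op 6: place BN@(0,3)
Op 7: place WR@(0,4)
Per-piece attacks for B:
  BN@(0,3): attacks (2,4) (1,1) (2,2)
  BK@(2,1): attacks (2,2) (2,0) (3,1) (1,1) (3,2) (3,0) (1,2) (1,0)
  BR@(2,3): attacks (2,4) (2,2) (2,1) (3,3) (4,3) (1,3) (0,3) [ray(0,1) blocked at (2,4); ray(0,-1) blocked at (2,1); ray(-1,0) blocked at (0,3)]
Union (14 distinct): (0,3) (1,0) (1,1) (1,2) (1,3) (2,0) (2,1) (2,2) (2,4) (3,0) (3,1) (3,2) (3,3) (4,3)

Answer: 14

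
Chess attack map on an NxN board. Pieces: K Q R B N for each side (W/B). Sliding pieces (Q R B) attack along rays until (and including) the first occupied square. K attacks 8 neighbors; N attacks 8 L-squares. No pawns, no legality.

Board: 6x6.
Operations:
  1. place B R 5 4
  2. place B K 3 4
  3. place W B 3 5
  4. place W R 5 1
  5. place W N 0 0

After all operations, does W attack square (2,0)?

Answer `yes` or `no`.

Op 1: place BR@(5,4)
Op 2: place BK@(3,4)
Op 3: place WB@(3,5)
Op 4: place WR@(5,1)
Op 5: place WN@(0,0)
Per-piece attacks for W:
  WN@(0,0): attacks (1,2) (2,1)
  WB@(3,5): attacks (4,4) (5,3) (2,4) (1,3) (0,2)
  WR@(5,1): attacks (5,2) (5,3) (5,4) (5,0) (4,1) (3,1) (2,1) (1,1) (0,1) [ray(0,1) blocked at (5,4)]
W attacks (2,0): no

Answer: no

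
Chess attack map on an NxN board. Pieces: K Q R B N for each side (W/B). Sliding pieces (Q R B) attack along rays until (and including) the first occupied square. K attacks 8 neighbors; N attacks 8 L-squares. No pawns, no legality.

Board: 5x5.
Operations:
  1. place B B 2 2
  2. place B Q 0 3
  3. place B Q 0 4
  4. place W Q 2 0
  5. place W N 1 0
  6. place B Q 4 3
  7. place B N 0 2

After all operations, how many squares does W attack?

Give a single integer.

Answer: 9

Derivation:
Op 1: place BB@(2,2)
Op 2: place BQ@(0,3)
Op 3: place BQ@(0,4)
Op 4: place WQ@(2,0)
Op 5: place WN@(1,0)
Op 6: place BQ@(4,3)
Op 7: place BN@(0,2)
Per-piece attacks for W:
  WN@(1,0): attacks (2,2) (3,1) (0,2)
  WQ@(2,0): attacks (2,1) (2,2) (3,0) (4,0) (1,0) (3,1) (4,2) (1,1) (0,2) [ray(0,1) blocked at (2,2); ray(-1,0) blocked at (1,0); ray(-1,1) blocked at (0,2)]
Union (9 distinct): (0,2) (1,0) (1,1) (2,1) (2,2) (3,0) (3,1) (4,0) (4,2)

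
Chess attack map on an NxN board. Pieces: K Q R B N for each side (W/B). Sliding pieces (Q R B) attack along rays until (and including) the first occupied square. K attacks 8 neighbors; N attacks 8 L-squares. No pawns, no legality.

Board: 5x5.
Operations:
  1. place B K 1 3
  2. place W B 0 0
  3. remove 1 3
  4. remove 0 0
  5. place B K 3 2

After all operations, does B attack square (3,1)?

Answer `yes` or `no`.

Answer: yes

Derivation:
Op 1: place BK@(1,3)
Op 2: place WB@(0,0)
Op 3: remove (1,3)
Op 4: remove (0,0)
Op 5: place BK@(3,2)
Per-piece attacks for B:
  BK@(3,2): attacks (3,3) (3,1) (4,2) (2,2) (4,3) (4,1) (2,3) (2,1)
B attacks (3,1): yes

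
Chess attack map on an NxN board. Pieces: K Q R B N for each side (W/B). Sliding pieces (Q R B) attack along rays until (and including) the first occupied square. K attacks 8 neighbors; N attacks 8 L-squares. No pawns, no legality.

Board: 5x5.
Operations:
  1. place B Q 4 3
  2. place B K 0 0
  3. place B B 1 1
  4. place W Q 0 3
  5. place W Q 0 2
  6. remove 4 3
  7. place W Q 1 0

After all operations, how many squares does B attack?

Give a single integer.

Answer: 9

Derivation:
Op 1: place BQ@(4,3)
Op 2: place BK@(0,0)
Op 3: place BB@(1,1)
Op 4: place WQ@(0,3)
Op 5: place WQ@(0,2)
Op 6: remove (4,3)
Op 7: place WQ@(1,0)
Per-piece attacks for B:
  BK@(0,0): attacks (0,1) (1,0) (1,1)
  BB@(1,1): attacks (2,2) (3,3) (4,4) (2,0) (0,2) (0,0) [ray(-1,1) blocked at (0,2); ray(-1,-1) blocked at (0,0)]
Union (9 distinct): (0,0) (0,1) (0,2) (1,0) (1,1) (2,0) (2,2) (3,3) (4,4)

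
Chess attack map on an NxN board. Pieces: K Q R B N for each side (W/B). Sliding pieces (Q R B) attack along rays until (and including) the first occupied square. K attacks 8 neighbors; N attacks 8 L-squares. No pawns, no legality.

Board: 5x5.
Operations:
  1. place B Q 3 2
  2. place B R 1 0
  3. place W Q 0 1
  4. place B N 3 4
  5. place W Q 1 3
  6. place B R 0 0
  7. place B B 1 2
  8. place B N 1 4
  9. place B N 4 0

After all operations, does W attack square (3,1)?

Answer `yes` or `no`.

Op 1: place BQ@(3,2)
Op 2: place BR@(1,0)
Op 3: place WQ@(0,1)
Op 4: place BN@(3,4)
Op 5: place WQ@(1,3)
Op 6: place BR@(0,0)
Op 7: place BB@(1,2)
Op 8: place BN@(1,4)
Op 9: place BN@(4,0)
Per-piece attacks for W:
  WQ@(0,1): attacks (0,2) (0,3) (0,4) (0,0) (1,1) (2,1) (3,1) (4,1) (1,2) (1,0) [ray(0,-1) blocked at (0,0); ray(1,1) blocked at (1,2); ray(1,-1) blocked at (1,0)]
  WQ@(1,3): attacks (1,4) (1,2) (2,3) (3,3) (4,3) (0,3) (2,4) (2,2) (3,1) (4,0) (0,4) (0,2) [ray(0,1) blocked at (1,4); ray(0,-1) blocked at (1,2); ray(1,-1) blocked at (4,0)]
W attacks (3,1): yes

Answer: yes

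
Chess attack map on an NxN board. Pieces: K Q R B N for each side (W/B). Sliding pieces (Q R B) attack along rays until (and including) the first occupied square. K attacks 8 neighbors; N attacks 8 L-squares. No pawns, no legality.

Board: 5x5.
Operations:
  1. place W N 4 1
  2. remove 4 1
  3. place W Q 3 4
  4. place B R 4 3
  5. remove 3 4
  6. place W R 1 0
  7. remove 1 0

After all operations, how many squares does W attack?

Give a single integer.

Op 1: place WN@(4,1)
Op 2: remove (4,1)
Op 3: place WQ@(3,4)
Op 4: place BR@(4,3)
Op 5: remove (3,4)
Op 6: place WR@(1,0)
Op 7: remove (1,0)
Per-piece attacks for W:
Union (0 distinct): (none)

Answer: 0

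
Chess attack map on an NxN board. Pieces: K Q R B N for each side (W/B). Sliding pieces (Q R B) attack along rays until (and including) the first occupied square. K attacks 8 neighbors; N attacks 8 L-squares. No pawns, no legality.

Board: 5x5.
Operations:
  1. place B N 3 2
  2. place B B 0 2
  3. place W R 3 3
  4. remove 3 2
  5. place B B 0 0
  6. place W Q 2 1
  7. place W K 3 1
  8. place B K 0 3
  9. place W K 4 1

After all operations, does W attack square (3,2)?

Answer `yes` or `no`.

Answer: yes

Derivation:
Op 1: place BN@(3,2)
Op 2: place BB@(0,2)
Op 3: place WR@(3,3)
Op 4: remove (3,2)
Op 5: place BB@(0,0)
Op 6: place WQ@(2,1)
Op 7: place WK@(3,1)
Op 8: place BK@(0,3)
Op 9: place WK@(4,1)
Per-piece attacks for W:
  WQ@(2,1): attacks (2,2) (2,3) (2,4) (2,0) (3,1) (1,1) (0,1) (3,2) (4,3) (3,0) (1,2) (0,3) (1,0) [ray(1,0) blocked at (3,1); ray(-1,1) blocked at (0,3)]
  WK@(3,1): attacks (3,2) (3,0) (4,1) (2,1) (4,2) (4,0) (2,2) (2,0)
  WR@(3,3): attacks (3,4) (3,2) (3,1) (4,3) (2,3) (1,3) (0,3) [ray(0,-1) blocked at (3,1); ray(-1,0) blocked at (0,3)]
  WK@(4,1): attacks (4,2) (4,0) (3,1) (3,2) (3,0)
W attacks (3,2): yes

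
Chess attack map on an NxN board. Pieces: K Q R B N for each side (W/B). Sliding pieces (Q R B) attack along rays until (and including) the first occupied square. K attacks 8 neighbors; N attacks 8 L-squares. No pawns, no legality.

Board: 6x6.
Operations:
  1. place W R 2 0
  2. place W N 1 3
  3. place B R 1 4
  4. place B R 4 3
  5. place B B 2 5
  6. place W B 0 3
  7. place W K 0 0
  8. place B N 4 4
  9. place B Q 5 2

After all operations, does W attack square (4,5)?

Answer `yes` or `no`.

Answer: no

Derivation:
Op 1: place WR@(2,0)
Op 2: place WN@(1,3)
Op 3: place BR@(1,4)
Op 4: place BR@(4,3)
Op 5: place BB@(2,5)
Op 6: place WB@(0,3)
Op 7: place WK@(0,0)
Op 8: place BN@(4,4)
Op 9: place BQ@(5,2)
Per-piece attacks for W:
  WK@(0,0): attacks (0,1) (1,0) (1,1)
  WB@(0,3): attacks (1,4) (1,2) (2,1) (3,0) [ray(1,1) blocked at (1,4)]
  WN@(1,3): attacks (2,5) (3,4) (0,5) (2,1) (3,2) (0,1)
  WR@(2,0): attacks (2,1) (2,2) (2,3) (2,4) (2,5) (3,0) (4,0) (5,0) (1,0) (0,0) [ray(0,1) blocked at (2,5); ray(-1,0) blocked at (0,0)]
W attacks (4,5): no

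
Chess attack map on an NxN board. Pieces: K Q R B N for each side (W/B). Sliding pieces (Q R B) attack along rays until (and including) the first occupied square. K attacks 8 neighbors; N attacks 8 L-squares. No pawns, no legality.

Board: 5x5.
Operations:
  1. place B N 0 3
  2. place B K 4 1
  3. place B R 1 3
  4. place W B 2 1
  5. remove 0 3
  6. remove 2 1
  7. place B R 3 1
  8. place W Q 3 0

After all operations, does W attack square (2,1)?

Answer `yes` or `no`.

Op 1: place BN@(0,3)
Op 2: place BK@(4,1)
Op 3: place BR@(1,3)
Op 4: place WB@(2,1)
Op 5: remove (0,3)
Op 6: remove (2,1)
Op 7: place BR@(3,1)
Op 8: place WQ@(3,0)
Per-piece attacks for W:
  WQ@(3,0): attacks (3,1) (4,0) (2,0) (1,0) (0,0) (4,1) (2,1) (1,2) (0,3) [ray(0,1) blocked at (3,1); ray(1,1) blocked at (4,1)]
W attacks (2,1): yes

Answer: yes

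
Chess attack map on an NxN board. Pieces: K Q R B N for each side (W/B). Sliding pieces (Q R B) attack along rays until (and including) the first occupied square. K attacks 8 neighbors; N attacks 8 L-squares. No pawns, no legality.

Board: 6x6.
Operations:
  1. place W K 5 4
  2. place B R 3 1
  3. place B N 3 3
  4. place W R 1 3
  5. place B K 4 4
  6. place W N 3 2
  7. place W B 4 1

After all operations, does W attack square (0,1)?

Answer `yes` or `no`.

Answer: no

Derivation:
Op 1: place WK@(5,4)
Op 2: place BR@(3,1)
Op 3: place BN@(3,3)
Op 4: place WR@(1,3)
Op 5: place BK@(4,4)
Op 6: place WN@(3,2)
Op 7: place WB@(4,1)
Per-piece attacks for W:
  WR@(1,3): attacks (1,4) (1,5) (1,2) (1,1) (1,0) (2,3) (3,3) (0,3) [ray(1,0) blocked at (3,3)]
  WN@(3,2): attacks (4,4) (5,3) (2,4) (1,3) (4,0) (5,1) (2,0) (1,1)
  WB@(4,1): attacks (5,2) (5,0) (3,2) (3,0) [ray(-1,1) blocked at (3,2)]
  WK@(5,4): attacks (5,5) (5,3) (4,4) (4,5) (4,3)
W attacks (0,1): no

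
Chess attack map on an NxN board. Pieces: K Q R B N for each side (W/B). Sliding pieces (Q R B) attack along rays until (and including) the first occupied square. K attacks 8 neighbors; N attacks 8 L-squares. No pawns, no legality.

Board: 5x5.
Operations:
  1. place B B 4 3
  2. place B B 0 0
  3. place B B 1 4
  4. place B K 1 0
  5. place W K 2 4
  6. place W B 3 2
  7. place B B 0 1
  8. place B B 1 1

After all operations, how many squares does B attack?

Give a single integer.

Op 1: place BB@(4,3)
Op 2: place BB@(0,0)
Op 3: place BB@(1,4)
Op 4: place BK@(1,0)
Op 5: place WK@(2,4)
Op 6: place WB@(3,2)
Op 7: place BB@(0,1)
Op 8: place BB@(1,1)
Per-piece attacks for B:
  BB@(0,0): attacks (1,1) [ray(1,1) blocked at (1,1)]
  BB@(0,1): attacks (1,2) (2,3) (3,4) (1,0) [ray(1,-1) blocked at (1,0)]
  BK@(1,0): attacks (1,1) (2,0) (0,0) (2,1) (0,1)
  BB@(1,1): attacks (2,2) (3,3) (4,4) (2,0) (0,2) (0,0) [ray(-1,-1) blocked at (0,0)]
  BB@(1,4): attacks (2,3) (3,2) (0,3) [ray(1,-1) blocked at (3,2)]
  BB@(4,3): attacks (3,4) (3,2) [ray(-1,-1) blocked at (3,2)]
Union (15 distinct): (0,0) (0,1) (0,2) (0,3) (1,0) (1,1) (1,2) (2,0) (2,1) (2,2) (2,3) (3,2) (3,3) (3,4) (4,4)

Answer: 15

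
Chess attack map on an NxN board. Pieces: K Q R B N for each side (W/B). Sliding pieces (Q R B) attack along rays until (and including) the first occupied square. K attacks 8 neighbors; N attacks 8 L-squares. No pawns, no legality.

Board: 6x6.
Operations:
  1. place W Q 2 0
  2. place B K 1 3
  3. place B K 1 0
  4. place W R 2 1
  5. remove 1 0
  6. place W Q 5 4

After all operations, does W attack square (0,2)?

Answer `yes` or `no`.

Op 1: place WQ@(2,0)
Op 2: place BK@(1,3)
Op 3: place BK@(1,0)
Op 4: place WR@(2,1)
Op 5: remove (1,0)
Op 6: place WQ@(5,4)
Per-piece attacks for W:
  WQ@(2,0): attacks (2,1) (3,0) (4,0) (5,0) (1,0) (0,0) (3,1) (4,2) (5,3) (1,1) (0,2) [ray(0,1) blocked at (2,1)]
  WR@(2,1): attacks (2,2) (2,3) (2,4) (2,5) (2,0) (3,1) (4,1) (5,1) (1,1) (0,1) [ray(0,-1) blocked at (2,0)]
  WQ@(5,4): attacks (5,5) (5,3) (5,2) (5,1) (5,0) (4,4) (3,4) (2,4) (1,4) (0,4) (4,5) (4,3) (3,2) (2,1) [ray(-1,-1) blocked at (2,1)]
W attacks (0,2): yes

Answer: yes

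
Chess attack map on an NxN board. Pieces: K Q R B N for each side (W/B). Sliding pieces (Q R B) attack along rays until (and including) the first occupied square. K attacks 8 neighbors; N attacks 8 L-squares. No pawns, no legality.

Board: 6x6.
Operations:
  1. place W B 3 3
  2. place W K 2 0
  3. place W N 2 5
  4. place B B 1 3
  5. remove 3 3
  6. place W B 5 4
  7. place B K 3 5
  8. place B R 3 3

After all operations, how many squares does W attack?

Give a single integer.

Op 1: place WB@(3,3)
Op 2: place WK@(2,0)
Op 3: place WN@(2,5)
Op 4: place BB@(1,3)
Op 5: remove (3,3)
Op 6: place WB@(5,4)
Op 7: place BK@(3,5)
Op 8: place BR@(3,3)
Per-piece attacks for W:
  WK@(2,0): attacks (2,1) (3,0) (1,0) (3,1) (1,1)
  WN@(2,5): attacks (3,3) (4,4) (1,3) (0,4)
  WB@(5,4): attacks (4,5) (4,3) (3,2) (2,1) (1,0)
Union (12 distinct): (0,4) (1,0) (1,1) (1,3) (2,1) (3,0) (3,1) (3,2) (3,3) (4,3) (4,4) (4,5)

Answer: 12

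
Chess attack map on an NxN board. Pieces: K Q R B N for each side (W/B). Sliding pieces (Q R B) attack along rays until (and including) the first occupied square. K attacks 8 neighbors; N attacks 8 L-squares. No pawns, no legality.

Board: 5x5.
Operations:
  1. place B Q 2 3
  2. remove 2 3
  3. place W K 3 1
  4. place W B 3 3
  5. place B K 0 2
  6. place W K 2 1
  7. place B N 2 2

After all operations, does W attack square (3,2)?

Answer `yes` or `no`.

Op 1: place BQ@(2,3)
Op 2: remove (2,3)
Op 3: place WK@(3,1)
Op 4: place WB@(3,3)
Op 5: place BK@(0,2)
Op 6: place WK@(2,1)
Op 7: place BN@(2,2)
Per-piece attacks for W:
  WK@(2,1): attacks (2,2) (2,0) (3,1) (1,1) (3,2) (3,0) (1,2) (1,0)
  WK@(3,1): attacks (3,2) (3,0) (4,1) (2,1) (4,2) (4,0) (2,2) (2,0)
  WB@(3,3): attacks (4,4) (4,2) (2,4) (2,2) [ray(-1,-1) blocked at (2,2)]
W attacks (3,2): yes

Answer: yes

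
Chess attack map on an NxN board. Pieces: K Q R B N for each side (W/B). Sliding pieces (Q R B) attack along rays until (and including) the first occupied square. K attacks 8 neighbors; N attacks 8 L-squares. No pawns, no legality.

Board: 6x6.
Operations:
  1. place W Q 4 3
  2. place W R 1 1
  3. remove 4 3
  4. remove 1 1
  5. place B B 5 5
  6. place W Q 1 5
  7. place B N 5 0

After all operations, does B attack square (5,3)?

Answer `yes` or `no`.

Op 1: place WQ@(4,3)
Op 2: place WR@(1,1)
Op 3: remove (4,3)
Op 4: remove (1,1)
Op 5: place BB@(5,5)
Op 6: place WQ@(1,5)
Op 7: place BN@(5,0)
Per-piece attacks for B:
  BN@(5,0): attacks (4,2) (3,1)
  BB@(5,5): attacks (4,4) (3,3) (2,2) (1,1) (0,0)
B attacks (5,3): no

Answer: no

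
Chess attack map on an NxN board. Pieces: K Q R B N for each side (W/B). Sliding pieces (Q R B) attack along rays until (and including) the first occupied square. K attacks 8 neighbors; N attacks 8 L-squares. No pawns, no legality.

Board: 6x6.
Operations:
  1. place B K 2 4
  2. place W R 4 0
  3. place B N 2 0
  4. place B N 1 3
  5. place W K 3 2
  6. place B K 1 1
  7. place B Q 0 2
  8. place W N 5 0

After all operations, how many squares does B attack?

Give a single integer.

Op 1: place BK@(2,4)
Op 2: place WR@(4,0)
Op 3: place BN@(2,0)
Op 4: place BN@(1,3)
Op 5: place WK@(3,2)
Op 6: place BK@(1,1)
Op 7: place BQ@(0,2)
Op 8: place WN@(5,0)
Per-piece attacks for B:
  BQ@(0,2): attacks (0,3) (0,4) (0,5) (0,1) (0,0) (1,2) (2,2) (3,2) (1,3) (1,1) [ray(1,0) blocked at (3,2); ray(1,1) blocked at (1,3); ray(1,-1) blocked at (1,1)]
  BK@(1,1): attacks (1,2) (1,0) (2,1) (0,1) (2,2) (2,0) (0,2) (0,0)
  BN@(1,3): attacks (2,5) (3,4) (0,5) (2,1) (3,2) (0,1)
  BN@(2,0): attacks (3,2) (4,1) (1,2) (0,1)
  BK@(2,4): attacks (2,5) (2,3) (3,4) (1,4) (3,5) (3,3) (1,5) (1,3)
Union (22 distinct): (0,0) (0,1) (0,2) (0,3) (0,4) (0,5) (1,0) (1,1) (1,2) (1,3) (1,4) (1,5) (2,0) (2,1) (2,2) (2,3) (2,5) (3,2) (3,3) (3,4) (3,5) (4,1)

Answer: 22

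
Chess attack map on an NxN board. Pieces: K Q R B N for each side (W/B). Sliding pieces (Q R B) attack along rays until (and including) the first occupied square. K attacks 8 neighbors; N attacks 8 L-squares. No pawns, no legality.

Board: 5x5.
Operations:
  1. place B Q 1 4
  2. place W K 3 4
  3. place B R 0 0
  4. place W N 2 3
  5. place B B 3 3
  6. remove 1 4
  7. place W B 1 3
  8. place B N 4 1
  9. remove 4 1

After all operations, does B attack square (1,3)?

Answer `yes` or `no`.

Op 1: place BQ@(1,4)
Op 2: place WK@(3,4)
Op 3: place BR@(0,0)
Op 4: place WN@(2,3)
Op 5: place BB@(3,3)
Op 6: remove (1,4)
Op 7: place WB@(1,3)
Op 8: place BN@(4,1)
Op 9: remove (4,1)
Per-piece attacks for B:
  BR@(0,0): attacks (0,1) (0,2) (0,3) (0,4) (1,0) (2,0) (3,0) (4,0)
  BB@(3,3): attacks (4,4) (4,2) (2,4) (2,2) (1,1) (0,0) [ray(-1,-1) blocked at (0,0)]
B attacks (1,3): no

Answer: no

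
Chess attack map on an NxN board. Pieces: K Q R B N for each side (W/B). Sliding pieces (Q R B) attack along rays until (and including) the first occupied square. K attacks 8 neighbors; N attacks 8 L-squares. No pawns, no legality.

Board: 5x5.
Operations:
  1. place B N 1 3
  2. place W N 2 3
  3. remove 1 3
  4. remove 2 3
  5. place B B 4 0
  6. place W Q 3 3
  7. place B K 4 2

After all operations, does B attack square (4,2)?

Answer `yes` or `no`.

Op 1: place BN@(1,3)
Op 2: place WN@(2,3)
Op 3: remove (1,3)
Op 4: remove (2,3)
Op 5: place BB@(4,0)
Op 6: place WQ@(3,3)
Op 7: place BK@(4,2)
Per-piece attacks for B:
  BB@(4,0): attacks (3,1) (2,2) (1,3) (0,4)
  BK@(4,2): attacks (4,3) (4,1) (3,2) (3,3) (3,1)
B attacks (4,2): no

Answer: no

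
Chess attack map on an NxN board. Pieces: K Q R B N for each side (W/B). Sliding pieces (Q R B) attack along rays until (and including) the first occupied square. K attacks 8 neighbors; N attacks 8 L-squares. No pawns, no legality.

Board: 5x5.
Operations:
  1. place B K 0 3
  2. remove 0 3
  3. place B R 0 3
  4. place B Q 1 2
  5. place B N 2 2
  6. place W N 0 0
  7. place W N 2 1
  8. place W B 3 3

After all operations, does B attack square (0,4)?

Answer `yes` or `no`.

Op 1: place BK@(0,3)
Op 2: remove (0,3)
Op 3: place BR@(0,3)
Op 4: place BQ@(1,2)
Op 5: place BN@(2,2)
Op 6: place WN@(0,0)
Op 7: place WN@(2,1)
Op 8: place WB@(3,3)
Per-piece attacks for B:
  BR@(0,3): attacks (0,4) (0,2) (0,1) (0,0) (1,3) (2,3) (3,3) [ray(0,-1) blocked at (0,0); ray(1,0) blocked at (3,3)]
  BQ@(1,2): attacks (1,3) (1,4) (1,1) (1,0) (2,2) (0,2) (2,3) (3,4) (2,1) (0,3) (0,1) [ray(1,0) blocked at (2,2); ray(1,-1) blocked at (2,1); ray(-1,1) blocked at (0,3)]
  BN@(2,2): attacks (3,4) (4,3) (1,4) (0,3) (3,0) (4,1) (1,0) (0,1)
B attacks (0,4): yes

Answer: yes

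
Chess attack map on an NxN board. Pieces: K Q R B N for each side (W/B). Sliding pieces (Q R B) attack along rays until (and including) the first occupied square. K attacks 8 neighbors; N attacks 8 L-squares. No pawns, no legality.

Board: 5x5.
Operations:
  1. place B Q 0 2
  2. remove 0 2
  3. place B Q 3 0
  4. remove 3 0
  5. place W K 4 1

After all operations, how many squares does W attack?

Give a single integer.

Answer: 5

Derivation:
Op 1: place BQ@(0,2)
Op 2: remove (0,2)
Op 3: place BQ@(3,0)
Op 4: remove (3,0)
Op 5: place WK@(4,1)
Per-piece attacks for W:
  WK@(4,1): attacks (4,2) (4,0) (3,1) (3,2) (3,0)
Union (5 distinct): (3,0) (3,1) (3,2) (4,0) (4,2)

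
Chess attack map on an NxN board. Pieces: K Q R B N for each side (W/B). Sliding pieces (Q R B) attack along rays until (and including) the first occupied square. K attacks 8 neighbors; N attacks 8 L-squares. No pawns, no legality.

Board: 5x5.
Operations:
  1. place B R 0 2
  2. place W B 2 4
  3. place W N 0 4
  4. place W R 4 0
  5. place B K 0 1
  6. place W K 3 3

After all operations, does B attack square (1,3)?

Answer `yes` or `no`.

Answer: no

Derivation:
Op 1: place BR@(0,2)
Op 2: place WB@(2,4)
Op 3: place WN@(0,4)
Op 4: place WR@(4,0)
Op 5: place BK@(0,1)
Op 6: place WK@(3,3)
Per-piece attacks for B:
  BK@(0,1): attacks (0,2) (0,0) (1,1) (1,2) (1,0)
  BR@(0,2): attacks (0,3) (0,4) (0,1) (1,2) (2,2) (3,2) (4,2) [ray(0,1) blocked at (0,4); ray(0,-1) blocked at (0,1)]
B attacks (1,3): no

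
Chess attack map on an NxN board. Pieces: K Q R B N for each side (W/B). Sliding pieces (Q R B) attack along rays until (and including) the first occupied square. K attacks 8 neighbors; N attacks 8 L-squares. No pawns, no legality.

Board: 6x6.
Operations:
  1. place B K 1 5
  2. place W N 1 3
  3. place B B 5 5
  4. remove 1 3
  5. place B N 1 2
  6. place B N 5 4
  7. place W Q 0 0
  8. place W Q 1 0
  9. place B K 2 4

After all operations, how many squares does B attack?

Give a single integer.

Op 1: place BK@(1,5)
Op 2: place WN@(1,3)
Op 3: place BB@(5,5)
Op 4: remove (1,3)
Op 5: place BN@(1,2)
Op 6: place BN@(5,4)
Op 7: place WQ@(0,0)
Op 8: place WQ@(1,0)
Op 9: place BK@(2,4)
Per-piece attacks for B:
  BN@(1,2): attacks (2,4) (3,3) (0,4) (2,0) (3,1) (0,0)
  BK@(1,5): attacks (1,4) (2,5) (0,5) (2,4) (0,4)
  BK@(2,4): attacks (2,5) (2,3) (3,4) (1,4) (3,5) (3,3) (1,5) (1,3)
  BN@(5,4): attacks (3,5) (4,2) (3,3)
  BB@(5,5): attacks (4,4) (3,3) (2,2) (1,1) (0,0) [ray(-1,-1) blocked at (0,0)]
Union (18 distinct): (0,0) (0,4) (0,5) (1,1) (1,3) (1,4) (1,5) (2,0) (2,2) (2,3) (2,4) (2,5) (3,1) (3,3) (3,4) (3,5) (4,2) (4,4)

Answer: 18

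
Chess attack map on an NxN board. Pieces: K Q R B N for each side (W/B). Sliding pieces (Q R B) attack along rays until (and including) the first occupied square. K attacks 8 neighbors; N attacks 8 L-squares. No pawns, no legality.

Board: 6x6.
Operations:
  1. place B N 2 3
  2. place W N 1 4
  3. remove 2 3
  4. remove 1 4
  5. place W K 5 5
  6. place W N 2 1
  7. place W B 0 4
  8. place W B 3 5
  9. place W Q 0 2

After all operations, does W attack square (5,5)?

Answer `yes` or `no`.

Answer: no

Derivation:
Op 1: place BN@(2,3)
Op 2: place WN@(1,4)
Op 3: remove (2,3)
Op 4: remove (1,4)
Op 5: place WK@(5,5)
Op 6: place WN@(2,1)
Op 7: place WB@(0,4)
Op 8: place WB@(3,5)
Op 9: place WQ@(0,2)
Per-piece attacks for W:
  WQ@(0,2): attacks (0,3) (0,4) (0,1) (0,0) (1,2) (2,2) (3,2) (4,2) (5,2) (1,3) (2,4) (3,5) (1,1) (2,0) [ray(0,1) blocked at (0,4); ray(1,1) blocked at (3,5)]
  WB@(0,4): attacks (1,5) (1,3) (2,2) (3,1) (4,0)
  WN@(2,1): attacks (3,3) (4,2) (1,3) (0,2) (4,0) (0,0)
  WB@(3,5): attacks (4,4) (5,3) (2,4) (1,3) (0,2) [ray(-1,-1) blocked at (0,2)]
  WK@(5,5): attacks (5,4) (4,5) (4,4)
W attacks (5,5): no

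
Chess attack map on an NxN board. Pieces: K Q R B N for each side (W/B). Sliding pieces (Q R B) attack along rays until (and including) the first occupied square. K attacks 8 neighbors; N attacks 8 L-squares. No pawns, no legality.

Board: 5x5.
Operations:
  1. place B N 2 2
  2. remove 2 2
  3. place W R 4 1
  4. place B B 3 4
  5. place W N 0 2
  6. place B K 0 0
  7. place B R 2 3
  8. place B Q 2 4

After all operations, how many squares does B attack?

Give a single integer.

Op 1: place BN@(2,2)
Op 2: remove (2,2)
Op 3: place WR@(4,1)
Op 4: place BB@(3,4)
Op 5: place WN@(0,2)
Op 6: place BK@(0,0)
Op 7: place BR@(2,3)
Op 8: place BQ@(2,4)
Per-piece attacks for B:
  BK@(0,0): attacks (0,1) (1,0) (1,1)
  BR@(2,3): attacks (2,4) (2,2) (2,1) (2,0) (3,3) (4,3) (1,3) (0,3) [ray(0,1) blocked at (2,4)]
  BQ@(2,4): attacks (2,3) (3,4) (1,4) (0,4) (3,3) (4,2) (1,3) (0,2) [ray(0,-1) blocked at (2,3); ray(1,0) blocked at (3,4); ray(-1,-1) blocked at (0,2)]
  BB@(3,4): attacks (4,3) (2,3) [ray(-1,-1) blocked at (2,3)]
Union (17 distinct): (0,1) (0,2) (0,3) (0,4) (1,0) (1,1) (1,3) (1,4) (2,0) (2,1) (2,2) (2,3) (2,4) (3,3) (3,4) (4,2) (4,3)

Answer: 17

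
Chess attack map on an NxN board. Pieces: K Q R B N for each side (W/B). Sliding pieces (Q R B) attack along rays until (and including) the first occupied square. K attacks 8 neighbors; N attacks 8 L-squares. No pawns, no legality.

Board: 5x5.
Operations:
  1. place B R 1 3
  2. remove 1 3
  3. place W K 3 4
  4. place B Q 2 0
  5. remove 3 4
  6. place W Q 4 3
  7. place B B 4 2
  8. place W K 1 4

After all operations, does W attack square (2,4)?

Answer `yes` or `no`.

Answer: yes

Derivation:
Op 1: place BR@(1,3)
Op 2: remove (1,3)
Op 3: place WK@(3,4)
Op 4: place BQ@(2,0)
Op 5: remove (3,4)
Op 6: place WQ@(4,3)
Op 7: place BB@(4,2)
Op 8: place WK@(1,4)
Per-piece attacks for W:
  WK@(1,4): attacks (1,3) (2,4) (0,4) (2,3) (0,3)
  WQ@(4,3): attacks (4,4) (4,2) (3,3) (2,3) (1,3) (0,3) (3,4) (3,2) (2,1) (1,0) [ray(0,-1) blocked at (4,2)]
W attacks (2,4): yes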